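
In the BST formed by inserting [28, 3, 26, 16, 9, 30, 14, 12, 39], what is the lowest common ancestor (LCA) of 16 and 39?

Tree insertion order: [28, 3, 26, 16, 9, 30, 14, 12, 39]
Tree (level-order array): [28, 3, 30, None, 26, None, 39, 16, None, None, None, 9, None, None, 14, 12]
In a BST, the LCA of p=16, q=39 is the first node v on the
root-to-leaf path with p <= v <= q (go left if both < v, right if both > v).
Walk from root:
  at 28: 16 <= 28 <= 39, this is the LCA
LCA = 28


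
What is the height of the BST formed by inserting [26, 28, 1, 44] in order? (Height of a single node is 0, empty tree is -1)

Insertion order: [26, 28, 1, 44]
Tree (level-order array): [26, 1, 28, None, None, None, 44]
Compute height bottom-up (empty subtree = -1):
  height(1) = 1 + max(-1, -1) = 0
  height(44) = 1 + max(-1, -1) = 0
  height(28) = 1 + max(-1, 0) = 1
  height(26) = 1 + max(0, 1) = 2
Height = 2


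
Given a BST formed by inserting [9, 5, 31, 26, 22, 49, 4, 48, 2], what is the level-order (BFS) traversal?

Tree insertion order: [9, 5, 31, 26, 22, 49, 4, 48, 2]
Tree (level-order array): [9, 5, 31, 4, None, 26, 49, 2, None, 22, None, 48]
BFS from the root, enqueuing left then right child of each popped node:
  queue [9] -> pop 9, enqueue [5, 31], visited so far: [9]
  queue [5, 31] -> pop 5, enqueue [4], visited so far: [9, 5]
  queue [31, 4] -> pop 31, enqueue [26, 49], visited so far: [9, 5, 31]
  queue [4, 26, 49] -> pop 4, enqueue [2], visited so far: [9, 5, 31, 4]
  queue [26, 49, 2] -> pop 26, enqueue [22], visited so far: [9, 5, 31, 4, 26]
  queue [49, 2, 22] -> pop 49, enqueue [48], visited so far: [9, 5, 31, 4, 26, 49]
  queue [2, 22, 48] -> pop 2, enqueue [none], visited so far: [9, 5, 31, 4, 26, 49, 2]
  queue [22, 48] -> pop 22, enqueue [none], visited so far: [9, 5, 31, 4, 26, 49, 2, 22]
  queue [48] -> pop 48, enqueue [none], visited so far: [9, 5, 31, 4, 26, 49, 2, 22, 48]
Result: [9, 5, 31, 4, 26, 49, 2, 22, 48]


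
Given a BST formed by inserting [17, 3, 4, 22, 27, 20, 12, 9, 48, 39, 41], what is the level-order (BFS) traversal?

Tree insertion order: [17, 3, 4, 22, 27, 20, 12, 9, 48, 39, 41]
Tree (level-order array): [17, 3, 22, None, 4, 20, 27, None, 12, None, None, None, 48, 9, None, 39, None, None, None, None, 41]
BFS from the root, enqueuing left then right child of each popped node:
  queue [17] -> pop 17, enqueue [3, 22], visited so far: [17]
  queue [3, 22] -> pop 3, enqueue [4], visited so far: [17, 3]
  queue [22, 4] -> pop 22, enqueue [20, 27], visited so far: [17, 3, 22]
  queue [4, 20, 27] -> pop 4, enqueue [12], visited so far: [17, 3, 22, 4]
  queue [20, 27, 12] -> pop 20, enqueue [none], visited so far: [17, 3, 22, 4, 20]
  queue [27, 12] -> pop 27, enqueue [48], visited so far: [17, 3, 22, 4, 20, 27]
  queue [12, 48] -> pop 12, enqueue [9], visited so far: [17, 3, 22, 4, 20, 27, 12]
  queue [48, 9] -> pop 48, enqueue [39], visited so far: [17, 3, 22, 4, 20, 27, 12, 48]
  queue [9, 39] -> pop 9, enqueue [none], visited so far: [17, 3, 22, 4, 20, 27, 12, 48, 9]
  queue [39] -> pop 39, enqueue [41], visited so far: [17, 3, 22, 4, 20, 27, 12, 48, 9, 39]
  queue [41] -> pop 41, enqueue [none], visited so far: [17, 3, 22, 4, 20, 27, 12, 48, 9, 39, 41]
Result: [17, 3, 22, 4, 20, 27, 12, 48, 9, 39, 41]


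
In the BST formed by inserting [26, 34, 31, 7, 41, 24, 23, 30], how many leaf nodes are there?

Tree built from: [26, 34, 31, 7, 41, 24, 23, 30]
Tree (level-order array): [26, 7, 34, None, 24, 31, 41, 23, None, 30]
Rule: A leaf has 0 children.
Per-node child counts:
  node 26: 2 child(ren)
  node 7: 1 child(ren)
  node 24: 1 child(ren)
  node 23: 0 child(ren)
  node 34: 2 child(ren)
  node 31: 1 child(ren)
  node 30: 0 child(ren)
  node 41: 0 child(ren)
Matching nodes: [23, 30, 41]
Count of leaf nodes: 3


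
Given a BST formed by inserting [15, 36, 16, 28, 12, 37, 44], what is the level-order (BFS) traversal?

Tree insertion order: [15, 36, 16, 28, 12, 37, 44]
Tree (level-order array): [15, 12, 36, None, None, 16, 37, None, 28, None, 44]
BFS from the root, enqueuing left then right child of each popped node:
  queue [15] -> pop 15, enqueue [12, 36], visited so far: [15]
  queue [12, 36] -> pop 12, enqueue [none], visited so far: [15, 12]
  queue [36] -> pop 36, enqueue [16, 37], visited so far: [15, 12, 36]
  queue [16, 37] -> pop 16, enqueue [28], visited so far: [15, 12, 36, 16]
  queue [37, 28] -> pop 37, enqueue [44], visited so far: [15, 12, 36, 16, 37]
  queue [28, 44] -> pop 28, enqueue [none], visited so far: [15, 12, 36, 16, 37, 28]
  queue [44] -> pop 44, enqueue [none], visited so far: [15, 12, 36, 16, 37, 28, 44]
Result: [15, 12, 36, 16, 37, 28, 44]


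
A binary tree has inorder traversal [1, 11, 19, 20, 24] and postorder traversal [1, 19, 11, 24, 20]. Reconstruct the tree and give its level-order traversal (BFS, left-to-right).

Inorder:   [1, 11, 19, 20, 24]
Postorder: [1, 19, 11, 24, 20]
Algorithm: postorder visits root last, so walk postorder right-to-left;
each value is the root of the current inorder slice — split it at that
value, recurse on the right subtree first, then the left.
Recursive splits:
  root=20; inorder splits into left=[1, 11, 19], right=[24]
  root=24; inorder splits into left=[], right=[]
  root=11; inorder splits into left=[1], right=[19]
  root=19; inorder splits into left=[], right=[]
  root=1; inorder splits into left=[], right=[]
Reconstructed level-order: [20, 11, 24, 1, 19]


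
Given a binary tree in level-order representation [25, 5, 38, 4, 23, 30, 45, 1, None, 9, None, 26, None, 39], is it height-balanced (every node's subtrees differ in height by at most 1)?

Tree (level-order array): [25, 5, 38, 4, 23, 30, 45, 1, None, 9, None, 26, None, 39]
Definition: a tree is height-balanced if, at every node, |h(left) - h(right)| <= 1 (empty subtree has height -1).
Bottom-up per-node check:
  node 1: h_left=-1, h_right=-1, diff=0 [OK], height=0
  node 4: h_left=0, h_right=-1, diff=1 [OK], height=1
  node 9: h_left=-1, h_right=-1, diff=0 [OK], height=0
  node 23: h_left=0, h_right=-1, diff=1 [OK], height=1
  node 5: h_left=1, h_right=1, diff=0 [OK], height=2
  node 26: h_left=-1, h_right=-1, diff=0 [OK], height=0
  node 30: h_left=0, h_right=-1, diff=1 [OK], height=1
  node 39: h_left=-1, h_right=-1, diff=0 [OK], height=0
  node 45: h_left=0, h_right=-1, diff=1 [OK], height=1
  node 38: h_left=1, h_right=1, diff=0 [OK], height=2
  node 25: h_left=2, h_right=2, diff=0 [OK], height=3
All nodes satisfy the balance condition.
Result: Balanced


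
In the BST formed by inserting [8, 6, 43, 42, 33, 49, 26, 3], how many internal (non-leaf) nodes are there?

Tree built from: [8, 6, 43, 42, 33, 49, 26, 3]
Tree (level-order array): [8, 6, 43, 3, None, 42, 49, None, None, 33, None, None, None, 26]
Rule: An internal node has at least one child.
Per-node child counts:
  node 8: 2 child(ren)
  node 6: 1 child(ren)
  node 3: 0 child(ren)
  node 43: 2 child(ren)
  node 42: 1 child(ren)
  node 33: 1 child(ren)
  node 26: 0 child(ren)
  node 49: 0 child(ren)
Matching nodes: [8, 6, 43, 42, 33]
Count of internal (non-leaf) nodes: 5


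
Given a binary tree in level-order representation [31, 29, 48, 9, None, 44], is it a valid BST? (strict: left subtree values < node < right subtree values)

Level-order array: [31, 29, 48, 9, None, 44]
Validate using subtree bounds (lo, hi): at each node, require lo < value < hi,
then recurse left with hi=value and right with lo=value.
Preorder trace (stopping at first violation):
  at node 31 with bounds (-inf, +inf): OK
  at node 29 with bounds (-inf, 31): OK
  at node 9 with bounds (-inf, 29): OK
  at node 48 with bounds (31, +inf): OK
  at node 44 with bounds (31, 48): OK
No violation found at any node.
Result: Valid BST


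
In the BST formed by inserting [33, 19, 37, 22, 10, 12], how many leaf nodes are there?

Tree built from: [33, 19, 37, 22, 10, 12]
Tree (level-order array): [33, 19, 37, 10, 22, None, None, None, 12]
Rule: A leaf has 0 children.
Per-node child counts:
  node 33: 2 child(ren)
  node 19: 2 child(ren)
  node 10: 1 child(ren)
  node 12: 0 child(ren)
  node 22: 0 child(ren)
  node 37: 0 child(ren)
Matching nodes: [12, 22, 37]
Count of leaf nodes: 3


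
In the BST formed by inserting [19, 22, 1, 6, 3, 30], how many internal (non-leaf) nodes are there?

Tree built from: [19, 22, 1, 6, 3, 30]
Tree (level-order array): [19, 1, 22, None, 6, None, 30, 3]
Rule: An internal node has at least one child.
Per-node child counts:
  node 19: 2 child(ren)
  node 1: 1 child(ren)
  node 6: 1 child(ren)
  node 3: 0 child(ren)
  node 22: 1 child(ren)
  node 30: 0 child(ren)
Matching nodes: [19, 1, 6, 22]
Count of internal (non-leaf) nodes: 4


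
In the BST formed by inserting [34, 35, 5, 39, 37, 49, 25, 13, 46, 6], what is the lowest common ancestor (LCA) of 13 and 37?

Tree insertion order: [34, 35, 5, 39, 37, 49, 25, 13, 46, 6]
Tree (level-order array): [34, 5, 35, None, 25, None, 39, 13, None, 37, 49, 6, None, None, None, 46]
In a BST, the LCA of p=13, q=37 is the first node v on the
root-to-leaf path with p <= v <= q (go left if both < v, right if both > v).
Walk from root:
  at 34: 13 <= 34 <= 37, this is the LCA
LCA = 34


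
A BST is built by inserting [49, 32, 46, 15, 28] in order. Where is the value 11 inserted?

Starting tree (level order): [49, 32, None, 15, 46, None, 28]
Insertion path: 49 -> 32 -> 15
Result: insert 11 as left child of 15
Final tree (level order): [49, 32, None, 15, 46, 11, 28]


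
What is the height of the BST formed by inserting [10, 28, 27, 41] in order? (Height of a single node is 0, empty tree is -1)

Insertion order: [10, 28, 27, 41]
Tree (level-order array): [10, None, 28, 27, 41]
Compute height bottom-up (empty subtree = -1):
  height(27) = 1 + max(-1, -1) = 0
  height(41) = 1 + max(-1, -1) = 0
  height(28) = 1 + max(0, 0) = 1
  height(10) = 1 + max(-1, 1) = 2
Height = 2


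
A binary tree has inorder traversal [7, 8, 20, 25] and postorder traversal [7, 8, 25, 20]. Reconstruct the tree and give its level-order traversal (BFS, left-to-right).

Inorder:   [7, 8, 20, 25]
Postorder: [7, 8, 25, 20]
Algorithm: postorder visits root last, so walk postorder right-to-left;
each value is the root of the current inorder slice — split it at that
value, recurse on the right subtree first, then the left.
Recursive splits:
  root=20; inorder splits into left=[7, 8], right=[25]
  root=25; inorder splits into left=[], right=[]
  root=8; inorder splits into left=[7], right=[]
  root=7; inorder splits into left=[], right=[]
Reconstructed level-order: [20, 8, 25, 7]


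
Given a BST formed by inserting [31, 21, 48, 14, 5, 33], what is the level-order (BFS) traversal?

Tree insertion order: [31, 21, 48, 14, 5, 33]
Tree (level-order array): [31, 21, 48, 14, None, 33, None, 5]
BFS from the root, enqueuing left then right child of each popped node:
  queue [31] -> pop 31, enqueue [21, 48], visited so far: [31]
  queue [21, 48] -> pop 21, enqueue [14], visited so far: [31, 21]
  queue [48, 14] -> pop 48, enqueue [33], visited so far: [31, 21, 48]
  queue [14, 33] -> pop 14, enqueue [5], visited so far: [31, 21, 48, 14]
  queue [33, 5] -> pop 33, enqueue [none], visited so far: [31, 21, 48, 14, 33]
  queue [5] -> pop 5, enqueue [none], visited so far: [31, 21, 48, 14, 33, 5]
Result: [31, 21, 48, 14, 33, 5]


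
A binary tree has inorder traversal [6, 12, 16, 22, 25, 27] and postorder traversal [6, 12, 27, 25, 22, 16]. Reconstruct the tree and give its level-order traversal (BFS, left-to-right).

Inorder:   [6, 12, 16, 22, 25, 27]
Postorder: [6, 12, 27, 25, 22, 16]
Algorithm: postorder visits root last, so walk postorder right-to-left;
each value is the root of the current inorder slice — split it at that
value, recurse on the right subtree first, then the left.
Recursive splits:
  root=16; inorder splits into left=[6, 12], right=[22, 25, 27]
  root=22; inorder splits into left=[], right=[25, 27]
  root=25; inorder splits into left=[], right=[27]
  root=27; inorder splits into left=[], right=[]
  root=12; inorder splits into left=[6], right=[]
  root=6; inorder splits into left=[], right=[]
Reconstructed level-order: [16, 12, 22, 6, 25, 27]


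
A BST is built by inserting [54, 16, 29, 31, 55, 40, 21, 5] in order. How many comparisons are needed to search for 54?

Search path for 54: 54
Found: True
Comparisons: 1


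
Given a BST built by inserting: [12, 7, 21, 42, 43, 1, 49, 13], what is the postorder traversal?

Tree insertion order: [12, 7, 21, 42, 43, 1, 49, 13]
Tree (level-order array): [12, 7, 21, 1, None, 13, 42, None, None, None, None, None, 43, None, 49]
Postorder traversal: [1, 7, 13, 49, 43, 42, 21, 12]


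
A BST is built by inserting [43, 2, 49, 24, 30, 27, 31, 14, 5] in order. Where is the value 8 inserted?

Starting tree (level order): [43, 2, 49, None, 24, None, None, 14, 30, 5, None, 27, 31]
Insertion path: 43 -> 2 -> 24 -> 14 -> 5
Result: insert 8 as right child of 5
Final tree (level order): [43, 2, 49, None, 24, None, None, 14, 30, 5, None, 27, 31, None, 8]


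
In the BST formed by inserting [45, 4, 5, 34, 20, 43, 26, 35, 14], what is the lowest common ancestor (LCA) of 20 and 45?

Tree insertion order: [45, 4, 5, 34, 20, 43, 26, 35, 14]
Tree (level-order array): [45, 4, None, None, 5, None, 34, 20, 43, 14, 26, 35]
In a BST, the LCA of p=20, q=45 is the first node v on the
root-to-leaf path with p <= v <= q (go left if both < v, right if both > v).
Walk from root:
  at 45: 20 <= 45 <= 45, this is the LCA
LCA = 45


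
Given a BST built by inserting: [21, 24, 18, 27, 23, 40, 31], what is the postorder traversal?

Tree insertion order: [21, 24, 18, 27, 23, 40, 31]
Tree (level-order array): [21, 18, 24, None, None, 23, 27, None, None, None, 40, 31]
Postorder traversal: [18, 23, 31, 40, 27, 24, 21]


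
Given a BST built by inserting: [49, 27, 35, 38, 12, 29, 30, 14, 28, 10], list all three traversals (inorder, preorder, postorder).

Tree insertion order: [49, 27, 35, 38, 12, 29, 30, 14, 28, 10]
Tree (level-order array): [49, 27, None, 12, 35, 10, 14, 29, 38, None, None, None, None, 28, 30]
Inorder (L, root, R): [10, 12, 14, 27, 28, 29, 30, 35, 38, 49]
Preorder (root, L, R): [49, 27, 12, 10, 14, 35, 29, 28, 30, 38]
Postorder (L, R, root): [10, 14, 12, 28, 30, 29, 38, 35, 27, 49]


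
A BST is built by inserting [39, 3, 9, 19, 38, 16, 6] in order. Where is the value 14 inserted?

Starting tree (level order): [39, 3, None, None, 9, 6, 19, None, None, 16, 38]
Insertion path: 39 -> 3 -> 9 -> 19 -> 16
Result: insert 14 as left child of 16
Final tree (level order): [39, 3, None, None, 9, 6, 19, None, None, 16, 38, 14]


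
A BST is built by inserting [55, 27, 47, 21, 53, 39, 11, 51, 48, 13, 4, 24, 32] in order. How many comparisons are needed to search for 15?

Search path for 15: 55 -> 27 -> 21 -> 11 -> 13
Found: False
Comparisons: 5


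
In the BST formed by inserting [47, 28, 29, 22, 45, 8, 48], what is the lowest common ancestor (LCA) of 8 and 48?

Tree insertion order: [47, 28, 29, 22, 45, 8, 48]
Tree (level-order array): [47, 28, 48, 22, 29, None, None, 8, None, None, 45]
In a BST, the LCA of p=8, q=48 is the first node v on the
root-to-leaf path with p <= v <= q (go left if both < v, right if both > v).
Walk from root:
  at 47: 8 <= 47 <= 48, this is the LCA
LCA = 47


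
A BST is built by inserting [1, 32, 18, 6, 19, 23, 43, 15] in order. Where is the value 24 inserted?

Starting tree (level order): [1, None, 32, 18, 43, 6, 19, None, None, None, 15, None, 23]
Insertion path: 1 -> 32 -> 18 -> 19 -> 23
Result: insert 24 as right child of 23
Final tree (level order): [1, None, 32, 18, 43, 6, 19, None, None, None, 15, None, 23, None, None, None, 24]


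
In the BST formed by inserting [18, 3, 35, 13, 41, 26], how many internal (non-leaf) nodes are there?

Tree built from: [18, 3, 35, 13, 41, 26]
Tree (level-order array): [18, 3, 35, None, 13, 26, 41]
Rule: An internal node has at least one child.
Per-node child counts:
  node 18: 2 child(ren)
  node 3: 1 child(ren)
  node 13: 0 child(ren)
  node 35: 2 child(ren)
  node 26: 0 child(ren)
  node 41: 0 child(ren)
Matching nodes: [18, 3, 35]
Count of internal (non-leaf) nodes: 3


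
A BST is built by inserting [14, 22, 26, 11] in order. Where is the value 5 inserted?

Starting tree (level order): [14, 11, 22, None, None, None, 26]
Insertion path: 14 -> 11
Result: insert 5 as left child of 11
Final tree (level order): [14, 11, 22, 5, None, None, 26]


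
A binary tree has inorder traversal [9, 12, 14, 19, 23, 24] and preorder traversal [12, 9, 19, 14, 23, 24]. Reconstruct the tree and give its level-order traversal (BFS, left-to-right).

Inorder:  [9, 12, 14, 19, 23, 24]
Preorder: [12, 9, 19, 14, 23, 24]
Algorithm: preorder visits root first, so consume preorder in order;
for each root, split the current inorder slice at that value into
left-subtree inorder and right-subtree inorder, then recurse.
Recursive splits:
  root=12; inorder splits into left=[9], right=[14, 19, 23, 24]
  root=9; inorder splits into left=[], right=[]
  root=19; inorder splits into left=[14], right=[23, 24]
  root=14; inorder splits into left=[], right=[]
  root=23; inorder splits into left=[], right=[24]
  root=24; inorder splits into left=[], right=[]
Reconstructed level-order: [12, 9, 19, 14, 23, 24]


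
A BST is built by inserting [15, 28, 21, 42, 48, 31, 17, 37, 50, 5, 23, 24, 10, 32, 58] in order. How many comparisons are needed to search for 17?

Search path for 17: 15 -> 28 -> 21 -> 17
Found: True
Comparisons: 4


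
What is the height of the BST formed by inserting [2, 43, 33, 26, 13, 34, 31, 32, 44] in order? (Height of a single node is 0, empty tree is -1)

Insertion order: [2, 43, 33, 26, 13, 34, 31, 32, 44]
Tree (level-order array): [2, None, 43, 33, 44, 26, 34, None, None, 13, 31, None, None, None, None, None, 32]
Compute height bottom-up (empty subtree = -1):
  height(13) = 1 + max(-1, -1) = 0
  height(32) = 1 + max(-1, -1) = 0
  height(31) = 1 + max(-1, 0) = 1
  height(26) = 1 + max(0, 1) = 2
  height(34) = 1 + max(-1, -1) = 0
  height(33) = 1 + max(2, 0) = 3
  height(44) = 1 + max(-1, -1) = 0
  height(43) = 1 + max(3, 0) = 4
  height(2) = 1 + max(-1, 4) = 5
Height = 5


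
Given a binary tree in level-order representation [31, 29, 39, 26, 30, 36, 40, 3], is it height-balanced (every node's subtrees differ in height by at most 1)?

Tree (level-order array): [31, 29, 39, 26, 30, 36, 40, 3]
Definition: a tree is height-balanced if, at every node, |h(left) - h(right)| <= 1 (empty subtree has height -1).
Bottom-up per-node check:
  node 3: h_left=-1, h_right=-1, diff=0 [OK], height=0
  node 26: h_left=0, h_right=-1, diff=1 [OK], height=1
  node 30: h_left=-1, h_right=-1, diff=0 [OK], height=0
  node 29: h_left=1, h_right=0, diff=1 [OK], height=2
  node 36: h_left=-1, h_right=-1, diff=0 [OK], height=0
  node 40: h_left=-1, h_right=-1, diff=0 [OK], height=0
  node 39: h_left=0, h_right=0, diff=0 [OK], height=1
  node 31: h_left=2, h_right=1, diff=1 [OK], height=3
All nodes satisfy the balance condition.
Result: Balanced


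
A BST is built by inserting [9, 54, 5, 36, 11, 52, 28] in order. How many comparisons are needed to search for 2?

Search path for 2: 9 -> 5
Found: False
Comparisons: 2


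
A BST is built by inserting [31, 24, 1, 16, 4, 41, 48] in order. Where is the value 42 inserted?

Starting tree (level order): [31, 24, 41, 1, None, None, 48, None, 16, None, None, 4]
Insertion path: 31 -> 41 -> 48
Result: insert 42 as left child of 48
Final tree (level order): [31, 24, 41, 1, None, None, 48, None, 16, 42, None, 4]


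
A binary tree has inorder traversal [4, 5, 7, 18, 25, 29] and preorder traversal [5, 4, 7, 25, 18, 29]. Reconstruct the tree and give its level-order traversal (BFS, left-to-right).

Inorder:  [4, 5, 7, 18, 25, 29]
Preorder: [5, 4, 7, 25, 18, 29]
Algorithm: preorder visits root first, so consume preorder in order;
for each root, split the current inorder slice at that value into
left-subtree inorder and right-subtree inorder, then recurse.
Recursive splits:
  root=5; inorder splits into left=[4], right=[7, 18, 25, 29]
  root=4; inorder splits into left=[], right=[]
  root=7; inorder splits into left=[], right=[18, 25, 29]
  root=25; inorder splits into left=[18], right=[29]
  root=18; inorder splits into left=[], right=[]
  root=29; inorder splits into left=[], right=[]
Reconstructed level-order: [5, 4, 7, 25, 18, 29]


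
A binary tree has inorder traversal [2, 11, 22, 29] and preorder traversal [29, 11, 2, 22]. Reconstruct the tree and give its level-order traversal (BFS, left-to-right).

Inorder:  [2, 11, 22, 29]
Preorder: [29, 11, 2, 22]
Algorithm: preorder visits root first, so consume preorder in order;
for each root, split the current inorder slice at that value into
left-subtree inorder and right-subtree inorder, then recurse.
Recursive splits:
  root=29; inorder splits into left=[2, 11, 22], right=[]
  root=11; inorder splits into left=[2], right=[22]
  root=2; inorder splits into left=[], right=[]
  root=22; inorder splits into left=[], right=[]
Reconstructed level-order: [29, 11, 2, 22]


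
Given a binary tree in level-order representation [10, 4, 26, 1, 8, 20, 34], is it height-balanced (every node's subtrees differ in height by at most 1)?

Tree (level-order array): [10, 4, 26, 1, 8, 20, 34]
Definition: a tree is height-balanced if, at every node, |h(left) - h(right)| <= 1 (empty subtree has height -1).
Bottom-up per-node check:
  node 1: h_left=-1, h_right=-1, diff=0 [OK], height=0
  node 8: h_left=-1, h_right=-1, diff=0 [OK], height=0
  node 4: h_left=0, h_right=0, diff=0 [OK], height=1
  node 20: h_left=-1, h_right=-1, diff=0 [OK], height=0
  node 34: h_left=-1, h_right=-1, diff=0 [OK], height=0
  node 26: h_left=0, h_right=0, diff=0 [OK], height=1
  node 10: h_left=1, h_right=1, diff=0 [OK], height=2
All nodes satisfy the balance condition.
Result: Balanced


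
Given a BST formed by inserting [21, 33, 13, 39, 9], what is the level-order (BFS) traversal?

Tree insertion order: [21, 33, 13, 39, 9]
Tree (level-order array): [21, 13, 33, 9, None, None, 39]
BFS from the root, enqueuing left then right child of each popped node:
  queue [21] -> pop 21, enqueue [13, 33], visited so far: [21]
  queue [13, 33] -> pop 13, enqueue [9], visited so far: [21, 13]
  queue [33, 9] -> pop 33, enqueue [39], visited so far: [21, 13, 33]
  queue [9, 39] -> pop 9, enqueue [none], visited so far: [21, 13, 33, 9]
  queue [39] -> pop 39, enqueue [none], visited so far: [21, 13, 33, 9, 39]
Result: [21, 13, 33, 9, 39]


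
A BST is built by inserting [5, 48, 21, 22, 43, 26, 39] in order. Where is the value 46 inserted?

Starting tree (level order): [5, None, 48, 21, None, None, 22, None, 43, 26, None, None, 39]
Insertion path: 5 -> 48 -> 21 -> 22 -> 43
Result: insert 46 as right child of 43
Final tree (level order): [5, None, 48, 21, None, None, 22, None, 43, 26, 46, None, 39]


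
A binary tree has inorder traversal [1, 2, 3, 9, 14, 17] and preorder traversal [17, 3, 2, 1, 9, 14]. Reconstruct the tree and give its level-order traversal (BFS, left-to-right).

Inorder:  [1, 2, 3, 9, 14, 17]
Preorder: [17, 3, 2, 1, 9, 14]
Algorithm: preorder visits root first, so consume preorder in order;
for each root, split the current inorder slice at that value into
left-subtree inorder and right-subtree inorder, then recurse.
Recursive splits:
  root=17; inorder splits into left=[1, 2, 3, 9, 14], right=[]
  root=3; inorder splits into left=[1, 2], right=[9, 14]
  root=2; inorder splits into left=[1], right=[]
  root=1; inorder splits into left=[], right=[]
  root=9; inorder splits into left=[], right=[14]
  root=14; inorder splits into left=[], right=[]
Reconstructed level-order: [17, 3, 2, 9, 1, 14]


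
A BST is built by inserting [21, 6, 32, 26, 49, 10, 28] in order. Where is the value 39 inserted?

Starting tree (level order): [21, 6, 32, None, 10, 26, 49, None, None, None, 28]
Insertion path: 21 -> 32 -> 49
Result: insert 39 as left child of 49
Final tree (level order): [21, 6, 32, None, 10, 26, 49, None, None, None, 28, 39]


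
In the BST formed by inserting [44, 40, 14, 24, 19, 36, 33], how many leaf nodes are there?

Tree built from: [44, 40, 14, 24, 19, 36, 33]
Tree (level-order array): [44, 40, None, 14, None, None, 24, 19, 36, None, None, 33]
Rule: A leaf has 0 children.
Per-node child counts:
  node 44: 1 child(ren)
  node 40: 1 child(ren)
  node 14: 1 child(ren)
  node 24: 2 child(ren)
  node 19: 0 child(ren)
  node 36: 1 child(ren)
  node 33: 0 child(ren)
Matching nodes: [19, 33]
Count of leaf nodes: 2


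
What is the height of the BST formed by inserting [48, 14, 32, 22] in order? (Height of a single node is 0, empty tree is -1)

Insertion order: [48, 14, 32, 22]
Tree (level-order array): [48, 14, None, None, 32, 22]
Compute height bottom-up (empty subtree = -1):
  height(22) = 1 + max(-1, -1) = 0
  height(32) = 1 + max(0, -1) = 1
  height(14) = 1 + max(-1, 1) = 2
  height(48) = 1 + max(2, -1) = 3
Height = 3


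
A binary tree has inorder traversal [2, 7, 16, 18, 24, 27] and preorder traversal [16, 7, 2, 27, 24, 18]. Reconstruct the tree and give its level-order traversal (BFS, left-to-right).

Inorder:  [2, 7, 16, 18, 24, 27]
Preorder: [16, 7, 2, 27, 24, 18]
Algorithm: preorder visits root first, so consume preorder in order;
for each root, split the current inorder slice at that value into
left-subtree inorder and right-subtree inorder, then recurse.
Recursive splits:
  root=16; inorder splits into left=[2, 7], right=[18, 24, 27]
  root=7; inorder splits into left=[2], right=[]
  root=2; inorder splits into left=[], right=[]
  root=27; inorder splits into left=[18, 24], right=[]
  root=24; inorder splits into left=[18], right=[]
  root=18; inorder splits into left=[], right=[]
Reconstructed level-order: [16, 7, 27, 2, 24, 18]


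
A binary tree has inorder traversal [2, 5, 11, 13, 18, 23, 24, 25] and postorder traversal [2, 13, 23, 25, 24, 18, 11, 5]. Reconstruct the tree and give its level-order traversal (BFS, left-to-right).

Inorder:   [2, 5, 11, 13, 18, 23, 24, 25]
Postorder: [2, 13, 23, 25, 24, 18, 11, 5]
Algorithm: postorder visits root last, so walk postorder right-to-left;
each value is the root of the current inorder slice — split it at that
value, recurse on the right subtree first, then the left.
Recursive splits:
  root=5; inorder splits into left=[2], right=[11, 13, 18, 23, 24, 25]
  root=11; inorder splits into left=[], right=[13, 18, 23, 24, 25]
  root=18; inorder splits into left=[13], right=[23, 24, 25]
  root=24; inorder splits into left=[23], right=[25]
  root=25; inorder splits into left=[], right=[]
  root=23; inorder splits into left=[], right=[]
  root=13; inorder splits into left=[], right=[]
  root=2; inorder splits into left=[], right=[]
Reconstructed level-order: [5, 2, 11, 18, 13, 24, 23, 25]


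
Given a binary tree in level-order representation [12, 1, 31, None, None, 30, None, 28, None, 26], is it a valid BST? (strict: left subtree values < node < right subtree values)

Level-order array: [12, 1, 31, None, None, 30, None, 28, None, 26]
Validate using subtree bounds (lo, hi): at each node, require lo < value < hi,
then recurse left with hi=value and right with lo=value.
Preorder trace (stopping at first violation):
  at node 12 with bounds (-inf, +inf): OK
  at node 1 with bounds (-inf, 12): OK
  at node 31 with bounds (12, +inf): OK
  at node 30 with bounds (12, 31): OK
  at node 28 with bounds (12, 30): OK
  at node 26 with bounds (12, 28): OK
No violation found at any node.
Result: Valid BST


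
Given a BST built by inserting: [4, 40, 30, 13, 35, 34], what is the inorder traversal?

Tree insertion order: [4, 40, 30, 13, 35, 34]
Tree (level-order array): [4, None, 40, 30, None, 13, 35, None, None, 34]
Inorder traversal: [4, 13, 30, 34, 35, 40]


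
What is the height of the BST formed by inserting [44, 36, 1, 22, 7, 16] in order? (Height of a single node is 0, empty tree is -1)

Insertion order: [44, 36, 1, 22, 7, 16]
Tree (level-order array): [44, 36, None, 1, None, None, 22, 7, None, None, 16]
Compute height bottom-up (empty subtree = -1):
  height(16) = 1 + max(-1, -1) = 0
  height(7) = 1 + max(-1, 0) = 1
  height(22) = 1 + max(1, -1) = 2
  height(1) = 1 + max(-1, 2) = 3
  height(36) = 1 + max(3, -1) = 4
  height(44) = 1 + max(4, -1) = 5
Height = 5


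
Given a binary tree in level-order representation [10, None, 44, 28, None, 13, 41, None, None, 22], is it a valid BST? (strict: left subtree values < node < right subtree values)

Level-order array: [10, None, 44, 28, None, 13, 41, None, None, 22]
Validate using subtree bounds (lo, hi): at each node, require lo < value < hi,
then recurse left with hi=value and right with lo=value.
Preorder trace (stopping at first violation):
  at node 10 with bounds (-inf, +inf): OK
  at node 44 with bounds (10, +inf): OK
  at node 28 with bounds (10, 44): OK
  at node 13 with bounds (10, 28): OK
  at node 41 with bounds (28, 44): OK
  at node 22 with bounds (28, 41): VIOLATION
Node 22 violates its bound: not (28 < 22 < 41).
Result: Not a valid BST


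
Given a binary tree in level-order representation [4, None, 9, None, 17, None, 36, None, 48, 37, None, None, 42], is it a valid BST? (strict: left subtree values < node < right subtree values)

Level-order array: [4, None, 9, None, 17, None, 36, None, 48, 37, None, None, 42]
Validate using subtree bounds (lo, hi): at each node, require lo < value < hi,
then recurse left with hi=value and right with lo=value.
Preorder trace (stopping at first violation):
  at node 4 with bounds (-inf, +inf): OK
  at node 9 with bounds (4, +inf): OK
  at node 17 with bounds (9, +inf): OK
  at node 36 with bounds (17, +inf): OK
  at node 48 with bounds (36, +inf): OK
  at node 37 with bounds (36, 48): OK
  at node 42 with bounds (37, 48): OK
No violation found at any node.
Result: Valid BST


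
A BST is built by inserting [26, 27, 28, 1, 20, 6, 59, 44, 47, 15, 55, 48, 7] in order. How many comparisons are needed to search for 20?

Search path for 20: 26 -> 1 -> 20
Found: True
Comparisons: 3


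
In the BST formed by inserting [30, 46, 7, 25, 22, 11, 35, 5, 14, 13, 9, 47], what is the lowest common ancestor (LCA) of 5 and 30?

Tree insertion order: [30, 46, 7, 25, 22, 11, 35, 5, 14, 13, 9, 47]
Tree (level-order array): [30, 7, 46, 5, 25, 35, 47, None, None, 22, None, None, None, None, None, 11, None, 9, 14, None, None, 13]
In a BST, the LCA of p=5, q=30 is the first node v on the
root-to-leaf path with p <= v <= q (go left if both < v, right if both > v).
Walk from root:
  at 30: 5 <= 30 <= 30, this is the LCA
LCA = 30


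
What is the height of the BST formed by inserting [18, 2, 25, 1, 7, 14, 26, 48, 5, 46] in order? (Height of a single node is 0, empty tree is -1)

Insertion order: [18, 2, 25, 1, 7, 14, 26, 48, 5, 46]
Tree (level-order array): [18, 2, 25, 1, 7, None, 26, None, None, 5, 14, None, 48, None, None, None, None, 46]
Compute height bottom-up (empty subtree = -1):
  height(1) = 1 + max(-1, -1) = 0
  height(5) = 1 + max(-1, -1) = 0
  height(14) = 1 + max(-1, -1) = 0
  height(7) = 1 + max(0, 0) = 1
  height(2) = 1 + max(0, 1) = 2
  height(46) = 1 + max(-1, -1) = 0
  height(48) = 1 + max(0, -1) = 1
  height(26) = 1 + max(-1, 1) = 2
  height(25) = 1 + max(-1, 2) = 3
  height(18) = 1 + max(2, 3) = 4
Height = 4


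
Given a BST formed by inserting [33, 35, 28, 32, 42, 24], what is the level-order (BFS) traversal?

Tree insertion order: [33, 35, 28, 32, 42, 24]
Tree (level-order array): [33, 28, 35, 24, 32, None, 42]
BFS from the root, enqueuing left then right child of each popped node:
  queue [33] -> pop 33, enqueue [28, 35], visited so far: [33]
  queue [28, 35] -> pop 28, enqueue [24, 32], visited so far: [33, 28]
  queue [35, 24, 32] -> pop 35, enqueue [42], visited so far: [33, 28, 35]
  queue [24, 32, 42] -> pop 24, enqueue [none], visited so far: [33, 28, 35, 24]
  queue [32, 42] -> pop 32, enqueue [none], visited so far: [33, 28, 35, 24, 32]
  queue [42] -> pop 42, enqueue [none], visited so far: [33, 28, 35, 24, 32, 42]
Result: [33, 28, 35, 24, 32, 42]


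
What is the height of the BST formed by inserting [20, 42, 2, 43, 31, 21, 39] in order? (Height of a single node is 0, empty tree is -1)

Insertion order: [20, 42, 2, 43, 31, 21, 39]
Tree (level-order array): [20, 2, 42, None, None, 31, 43, 21, 39]
Compute height bottom-up (empty subtree = -1):
  height(2) = 1 + max(-1, -1) = 0
  height(21) = 1 + max(-1, -1) = 0
  height(39) = 1 + max(-1, -1) = 0
  height(31) = 1 + max(0, 0) = 1
  height(43) = 1 + max(-1, -1) = 0
  height(42) = 1 + max(1, 0) = 2
  height(20) = 1 + max(0, 2) = 3
Height = 3


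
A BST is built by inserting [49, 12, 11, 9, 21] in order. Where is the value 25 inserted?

Starting tree (level order): [49, 12, None, 11, 21, 9]
Insertion path: 49 -> 12 -> 21
Result: insert 25 as right child of 21
Final tree (level order): [49, 12, None, 11, 21, 9, None, None, 25]


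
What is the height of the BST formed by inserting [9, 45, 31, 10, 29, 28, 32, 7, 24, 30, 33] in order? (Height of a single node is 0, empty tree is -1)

Insertion order: [9, 45, 31, 10, 29, 28, 32, 7, 24, 30, 33]
Tree (level-order array): [9, 7, 45, None, None, 31, None, 10, 32, None, 29, None, 33, 28, 30, None, None, 24]
Compute height bottom-up (empty subtree = -1):
  height(7) = 1 + max(-1, -1) = 0
  height(24) = 1 + max(-1, -1) = 0
  height(28) = 1 + max(0, -1) = 1
  height(30) = 1 + max(-1, -1) = 0
  height(29) = 1 + max(1, 0) = 2
  height(10) = 1 + max(-1, 2) = 3
  height(33) = 1 + max(-1, -1) = 0
  height(32) = 1 + max(-1, 0) = 1
  height(31) = 1 + max(3, 1) = 4
  height(45) = 1 + max(4, -1) = 5
  height(9) = 1 + max(0, 5) = 6
Height = 6


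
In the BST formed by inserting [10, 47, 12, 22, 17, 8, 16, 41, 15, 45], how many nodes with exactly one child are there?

Tree built from: [10, 47, 12, 22, 17, 8, 16, 41, 15, 45]
Tree (level-order array): [10, 8, 47, None, None, 12, None, None, 22, 17, 41, 16, None, None, 45, 15]
Rule: These are nodes with exactly 1 non-null child.
Per-node child counts:
  node 10: 2 child(ren)
  node 8: 0 child(ren)
  node 47: 1 child(ren)
  node 12: 1 child(ren)
  node 22: 2 child(ren)
  node 17: 1 child(ren)
  node 16: 1 child(ren)
  node 15: 0 child(ren)
  node 41: 1 child(ren)
  node 45: 0 child(ren)
Matching nodes: [47, 12, 17, 16, 41]
Count of nodes with exactly one child: 5


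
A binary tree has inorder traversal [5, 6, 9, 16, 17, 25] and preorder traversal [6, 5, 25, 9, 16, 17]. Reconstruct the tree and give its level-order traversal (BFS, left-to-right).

Inorder:  [5, 6, 9, 16, 17, 25]
Preorder: [6, 5, 25, 9, 16, 17]
Algorithm: preorder visits root first, so consume preorder in order;
for each root, split the current inorder slice at that value into
left-subtree inorder and right-subtree inorder, then recurse.
Recursive splits:
  root=6; inorder splits into left=[5], right=[9, 16, 17, 25]
  root=5; inorder splits into left=[], right=[]
  root=25; inorder splits into left=[9, 16, 17], right=[]
  root=9; inorder splits into left=[], right=[16, 17]
  root=16; inorder splits into left=[], right=[17]
  root=17; inorder splits into left=[], right=[]
Reconstructed level-order: [6, 5, 25, 9, 16, 17]


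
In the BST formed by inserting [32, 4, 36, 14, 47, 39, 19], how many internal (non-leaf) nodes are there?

Tree built from: [32, 4, 36, 14, 47, 39, 19]
Tree (level-order array): [32, 4, 36, None, 14, None, 47, None, 19, 39]
Rule: An internal node has at least one child.
Per-node child counts:
  node 32: 2 child(ren)
  node 4: 1 child(ren)
  node 14: 1 child(ren)
  node 19: 0 child(ren)
  node 36: 1 child(ren)
  node 47: 1 child(ren)
  node 39: 0 child(ren)
Matching nodes: [32, 4, 14, 36, 47]
Count of internal (non-leaf) nodes: 5


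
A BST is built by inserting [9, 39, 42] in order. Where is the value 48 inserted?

Starting tree (level order): [9, None, 39, None, 42]
Insertion path: 9 -> 39 -> 42
Result: insert 48 as right child of 42
Final tree (level order): [9, None, 39, None, 42, None, 48]


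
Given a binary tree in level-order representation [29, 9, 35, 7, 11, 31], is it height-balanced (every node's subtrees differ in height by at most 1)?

Tree (level-order array): [29, 9, 35, 7, 11, 31]
Definition: a tree is height-balanced if, at every node, |h(left) - h(right)| <= 1 (empty subtree has height -1).
Bottom-up per-node check:
  node 7: h_left=-1, h_right=-1, diff=0 [OK], height=0
  node 11: h_left=-1, h_right=-1, diff=0 [OK], height=0
  node 9: h_left=0, h_right=0, diff=0 [OK], height=1
  node 31: h_left=-1, h_right=-1, diff=0 [OK], height=0
  node 35: h_left=0, h_right=-1, diff=1 [OK], height=1
  node 29: h_left=1, h_right=1, diff=0 [OK], height=2
All nodes satisfy the balance condition.
Result: Balanced


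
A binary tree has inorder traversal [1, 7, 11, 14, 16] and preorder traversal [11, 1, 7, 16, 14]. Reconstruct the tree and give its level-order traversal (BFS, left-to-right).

Inorder:  [1, 7, 11, 14, 16]
Preorder: [11, 1, 7, 16, 14]
Algorithm: preorder visits root first, so consume preorder in order;
for each root, split the current inorder slice at that value into
left-subtree inorder and right-subtree inorder, then recurse.
Recursive splits:
  root=11; inorder splits into left=[1, 7], right=[14, 16]
  root=1; inorder splits into left=[], right=[7]
  root=7; inorder splits into left=[], right=[]
  root=16; inorder splits into left=[14], right=[]
  root=14; inorder splits into left=[], right=[]
Reconstructed level-order: [11, 1, 16, 7, 14]


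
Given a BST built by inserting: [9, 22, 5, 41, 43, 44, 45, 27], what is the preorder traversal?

Tree insertion order: [9, 22, 5, 41, 43, 44, 45, 27]
Tree (level-order array): [9, 5, 22, None, None, None, 41, 27, 43, None, None, None, 44, None, 45]
Preorder traversal: [9, 5, 22, 41, 27, 43, 44, 45]


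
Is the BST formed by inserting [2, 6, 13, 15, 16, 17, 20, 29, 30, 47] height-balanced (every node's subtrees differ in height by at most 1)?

Tree (level-order array): [2, None, 6, None, 13, None, 15, None, 16, None, 17, None, 20, None, 29, None, 30, None, 47]
Definition: a tree is height-balanced if, at every node, |h(left) - h(right)| <= 1 (empty subtree has height -1).
Bottom-up per-node check:
  node 47: h_left=-1, h_right=-1, diff=0 [OK], height=0
  node 30: h_left=-1, h_right=0, diff=1 [OK], height=1
  node 29: h_left=-1, h_right=1, diff=2 [FAIL (|-1-1|=2 > 1)], height=2
  node 20: h_left=-1, h_right=2, diff=3 [FAIL (|-1-2|=3 > 1)], height=3
  node 17: h_left=-1, h_right=3, diff=4 [FAIL (|-1-3|=4 > 1)], height=4
  node 16: h_left=-1, h_right=4, diff=5 [FAIL (|-1-4|=5 > 1)], height=5
  node 15: h_left=-1, h_right=5, diff=6 [FAIL (|-1-5|=6 > 1)], height=6
  node 13: h_left=-1, h_right=6, diff=7 [FAIL (|-1-6|=7 > 1)], height=7
  node 6: h_left=-1, h_right=7, diff=8 [FAIL (|-1-7|=8 > 1)], height=8
  node 2: h_left=-1, h_right=8, diff=9 [FAIL (|-1-8|=9 > 1)], height=9
Node 29 violates the condition: |-1 - 1| = 2 > 1.
Result: Not balanced


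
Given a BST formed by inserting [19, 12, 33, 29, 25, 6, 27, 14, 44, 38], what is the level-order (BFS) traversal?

Tree insertion order: [19, 12, 33, 29, 25, 6, 27, 14, 44, 38]
Tree (level-order array): [19, 12, 33, 6, 14, 29, 44, None, None, None, None, 25, None, 38, None, None, 27]
BFS from the root, enqueuing left then right child of each popped node:
  queue [19] -> pop 19, enqueue [12, 33], visited so far: [19]
  queue [12, 33] -> pop 12, enqueue [6, 14], visited so far: [19, 12]
  queue [33, 6, 14] -> pop 33, enqueue [29, 44], visited so far: [19, 12, 33]
  queue [6, 14, 29, 44] -> pop 6, enqueue [none], visited so far: [19, 12, 33, 6]
  queue [14, 29, 44] -> pop 14, enqueue [none], visited so far: [19, 12, 33, 6, 14]
  queue [29, 44] -> pop 29, enqueue [25], visited so far: [19, 12, 33, 6, 14, 29]
  queue [44, 25] -> pop 44, enqueue [38], visited so far: [19, 12, 33, 6, 14, 29, 44]
  queue [25, 38] -> pop 25, enqueue [27], visited so far: [19, 12, 33, 6, 14, 29, 44, 25]
  queue [38, 27] -> pop 38, enqueue [none], visited so far: [19, 12, 33, 6, 14, 29, 44, 25, 38]
  queue [27] -> pop 27, enqueue [none], visited so far: [19, 12, 33, 6, 14, 29, 44, 25, 38, 27]
Result: [19, 12, 33, 6, 14, 29, 44, 25, 38, 27]
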